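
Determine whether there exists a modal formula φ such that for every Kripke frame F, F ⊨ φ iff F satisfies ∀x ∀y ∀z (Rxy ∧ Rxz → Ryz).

Yes, by ◇r → □◇r

This is a Sahlqvist condition; the 5 axiom ◇r → □◇r defines it.
Suppose ◇r→□◇r is valid. Take Rxy, Rxz and set V(r)={y}. Then ◇r at x, so □◇r at x, so ◇r at z, so some w with Rzw has r; w=y, i.e. Rzy. By symmetry of the argument, Ryz.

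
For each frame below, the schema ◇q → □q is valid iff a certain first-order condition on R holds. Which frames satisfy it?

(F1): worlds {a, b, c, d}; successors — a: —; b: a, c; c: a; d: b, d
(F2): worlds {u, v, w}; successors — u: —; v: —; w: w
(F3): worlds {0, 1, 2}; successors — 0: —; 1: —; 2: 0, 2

The schema corresponds to partial functionality: ∀x ∀y ∀z (Rxy ∧ Rxz → y = z).
(F1): fails — b sees both a and c.
(F2): ✓.
(F3): fails — 2 sees both 0 and 2.
Valid on: (F2).

(F2)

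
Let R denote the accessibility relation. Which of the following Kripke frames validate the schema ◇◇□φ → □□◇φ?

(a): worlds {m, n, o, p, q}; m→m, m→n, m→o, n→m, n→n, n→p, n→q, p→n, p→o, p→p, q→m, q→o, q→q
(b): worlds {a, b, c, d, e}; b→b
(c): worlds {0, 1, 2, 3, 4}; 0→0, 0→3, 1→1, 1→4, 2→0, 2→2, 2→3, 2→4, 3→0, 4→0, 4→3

(b)

This is the axiom for a generalized confluence (Geach) condition; its first-order frame correspondent is ∀x ∀y ∀z ((xR²y ∧ xR²z) → ∃w (yRw ∧ zRw)).
(a): fails — mR²m, mR²o but no w with mRw and oRw.
(b): condition met.
(c): fails — 1R²0, 1R²1 but no w with 0Rw and 1Rw.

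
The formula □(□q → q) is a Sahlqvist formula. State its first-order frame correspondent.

Suppose □(□q→q) is valid. Take Rxy and set V(q)={w : Ryw}. Then at y, □q holds; since □(□q→q) at x, □q→q at y, so q at y, i.e. Ryy.
Conversely, on a frame with shift-reflexivity the schema holds at every world under every valuation.
Frame condition: ∀x ∀y (Rxy → Ryy).

shift-reflexivity: ∀x ∀y (Rxy → Ryy)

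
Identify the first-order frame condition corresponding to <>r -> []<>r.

The Euclidean property

Suppose ◇r→□◇r is valid. Take Rxy, Rxz and set V(r)={y}. Then ◇r at x, so □◇r at x, so ◇r at z, so some w with Rzw has r; w=y, i.e. Rzy. By symmetry of the argument, Ryz.
The converse is a direct semantic check.
So the correspondent is the Euclidean property.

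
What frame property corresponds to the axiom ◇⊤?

◇⊤ holds at w iff w has a successor, so frame-validity of ◇⊤ is exactly seriality. Equivalently via □A → ◇A:
Suppose □A→◇A is valid. At any x set V(A)=W. Then □A at x, so ◇A at x, so x has a successor.

seriality: ∀x ∃y Rxy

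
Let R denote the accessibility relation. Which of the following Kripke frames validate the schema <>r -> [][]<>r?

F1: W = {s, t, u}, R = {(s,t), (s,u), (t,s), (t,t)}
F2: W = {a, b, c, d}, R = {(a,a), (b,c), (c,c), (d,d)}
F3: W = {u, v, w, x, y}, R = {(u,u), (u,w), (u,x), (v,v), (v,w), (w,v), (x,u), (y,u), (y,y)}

F2

This is the axiom for a generalized confluence (Geach) condition; its first-order frame correspondent is forall x forall y forall z ((xRy & x R^2 z) -> exists w (y = w & zRw)).
F1: fails — sRu, sR²t but no w with u=w and tRw.
F2: ✓.
F3: fails — uRu, uR²v but no t with u=t and vRt.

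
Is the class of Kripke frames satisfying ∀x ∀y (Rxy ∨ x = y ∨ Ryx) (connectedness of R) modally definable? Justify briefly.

No

If a class were modally definable it would be closed under disjoint unions (Goldblatt–Thomason).
Take 2 disjoint single-world reflexive frames: each is trivially connected, but their disjoint union has 2 worlds with no edge between distinct components, so it is not connected.
So no modal formula (or set of formulas) defines exactly the connected frames.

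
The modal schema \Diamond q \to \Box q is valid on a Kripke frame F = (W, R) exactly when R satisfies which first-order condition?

Partial functionality

Suppose ◇q→□q is valid. Take Rxy, Rxz and set V(q)={y}. Then ◇q at x, so □q at x, so q at z, i.e. z=y.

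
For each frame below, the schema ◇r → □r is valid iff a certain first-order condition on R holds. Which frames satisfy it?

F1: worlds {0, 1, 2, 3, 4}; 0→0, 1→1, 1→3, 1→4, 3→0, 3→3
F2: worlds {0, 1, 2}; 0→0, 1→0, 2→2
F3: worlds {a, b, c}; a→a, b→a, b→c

This is the axiom for partial functionality; its first-order frame correspondent is ∀x ∀y ∀z (Rxy ∧ Rxz → y = z).
F1: fails — 1 sees both 1 and 3.
F2: condition met.
F3: fails — b sees both a and c.
Valid on: F2.

F2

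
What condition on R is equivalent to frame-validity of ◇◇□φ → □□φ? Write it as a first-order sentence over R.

∀x ∀y ∀z ((xR²y ∧ xR²z) → ∃w (yRw ∧ z = w))

This is a Sahlqvist (Geach-type) schema ◇^2□^1φ → □^2◇^0φ.
Minimal-valuation argument: fix x; take any y with xR^2y and any z with xR^2z. Set V(φ) to the set of worlds R-reachable from y in exactly 1 step. Then □^1φ holds at y, so the antecedent holds at x; validity forces ◇^0φ at z, giving a w with zR^0w and yR^1w.
First-order correspondent: ∀x ∀y ∀z ((xR²y ∧ xR²z) → ∃w (yRw ∧ z = w)).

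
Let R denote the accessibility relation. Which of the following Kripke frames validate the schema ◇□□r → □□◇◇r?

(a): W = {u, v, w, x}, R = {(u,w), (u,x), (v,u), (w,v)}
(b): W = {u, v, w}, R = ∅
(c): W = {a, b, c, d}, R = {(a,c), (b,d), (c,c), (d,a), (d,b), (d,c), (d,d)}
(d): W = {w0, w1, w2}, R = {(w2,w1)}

This is the axiom for a generalized confluence (Geach) condition; its first-order frame correspondent is ∀x ∀y ∀z ((xRy ∧ xR²z) → ∃w (yR²w ∧ zR²w)).
(a): fails — uRw, uR²v but no t with wR²t and vR²t.
(b): holds.
(c): holds.
(d): holds.

(b), (c), (d)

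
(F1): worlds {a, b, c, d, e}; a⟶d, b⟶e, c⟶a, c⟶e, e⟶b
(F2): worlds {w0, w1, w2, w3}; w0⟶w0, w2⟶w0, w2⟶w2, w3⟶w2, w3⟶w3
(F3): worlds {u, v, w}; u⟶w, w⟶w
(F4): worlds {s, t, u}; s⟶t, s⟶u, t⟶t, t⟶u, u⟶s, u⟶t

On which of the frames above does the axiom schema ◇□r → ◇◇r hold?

(F2), (F3), (F4)

The schema corresponds to a generalized confluence (Geach) condition: ∀x ∀y (xRy → ∃w (yRw ∧ xR²w)).
(F1): fails — aRd but no w with dRw and aR²w.
(F2): ✓.
(F3): ✓.
(F4): ✓.
Valid on: (F2), (F3), (F4).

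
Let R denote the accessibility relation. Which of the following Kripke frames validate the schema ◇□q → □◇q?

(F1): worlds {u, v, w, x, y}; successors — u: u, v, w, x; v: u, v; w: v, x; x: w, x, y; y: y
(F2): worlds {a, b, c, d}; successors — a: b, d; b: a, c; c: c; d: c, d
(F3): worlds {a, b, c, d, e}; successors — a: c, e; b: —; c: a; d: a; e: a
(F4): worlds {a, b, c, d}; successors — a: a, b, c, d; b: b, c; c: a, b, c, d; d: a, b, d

(F3), (F4)

This is the axiom for convergence; its first-order frame correspondent is ∀x ∀y ∀z (Rxy ∧ Rxz → ∃w (Ryw ∧ Rzw)).
(F1): fails — Ruv and Rux but v and x have no common successor.
(F2): fails — Rbc and Rba but c and a have no common successor.
(F3): condition met.
(F4): condition met.
Valid on: (F3), (F4).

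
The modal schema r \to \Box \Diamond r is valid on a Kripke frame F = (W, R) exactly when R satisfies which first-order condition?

symmetry

Suppose r→□◇r is valid. Take Rxy and set V(r)={x}. Then r at x, so □◇r at x, so ◇r at y, so some z with Ryz has r; z=x, i.e. Ryx.
Conversely, any frame satisfying \forall x \forall y (Rxy \to Ryx) validates the schema.
Frame condition: \forall x \forall y (Rxy \to Ryx).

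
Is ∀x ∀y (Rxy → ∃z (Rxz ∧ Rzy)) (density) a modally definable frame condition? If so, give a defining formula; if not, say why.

Yes: it is density, defined by the C4 schema □□p → □p.
Suppose □□p→□p is valid. Take Rxy and set V(p)={w : xR²w}. Then □□p at x, so □p at x, so p at y, i.e. ∃z(Rxz∧Rzy).

Yes — defined by □□p → □p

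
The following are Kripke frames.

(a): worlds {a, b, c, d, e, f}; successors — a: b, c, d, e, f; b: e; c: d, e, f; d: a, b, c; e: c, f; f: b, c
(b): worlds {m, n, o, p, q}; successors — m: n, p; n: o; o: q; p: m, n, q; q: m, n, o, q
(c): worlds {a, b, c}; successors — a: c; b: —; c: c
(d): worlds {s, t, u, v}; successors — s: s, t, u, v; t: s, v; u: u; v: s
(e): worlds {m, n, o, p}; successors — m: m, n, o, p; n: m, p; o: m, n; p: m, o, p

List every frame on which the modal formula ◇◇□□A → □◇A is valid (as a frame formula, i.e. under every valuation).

(c), (e)

Frame correspondent (Sahlqvist): ∀x ∀y ∀z ((xR²y ∧ xRz) → ∃w (yR²w ∧ zRw)) — i.e. a generalized confluence (Geach) condition.
(a): fails — aR²b, aRb but no w with bR²w and bRw.
(b): fails — mR²n, mRn but no w with nR²w and nRw.
(c): condition met.
(d): fails — sR²u, sRt but no w with uR²w and tRw.
(e): condition met.
Valid on: (c), (e).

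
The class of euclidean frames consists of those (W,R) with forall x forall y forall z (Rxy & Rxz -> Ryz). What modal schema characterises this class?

This is the Euclidean property; the standard corresponding axiom is 5: ◇ψ → □◇ψ.

◇ψ → □◇ψ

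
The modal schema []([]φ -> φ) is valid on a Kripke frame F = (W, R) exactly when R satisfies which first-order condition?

shift-reflexivity

Suppose □(□φ→φ) is valid. Take Rxy and set V(φ)={w : Ryw}. Then at y, □φ holds; since □(□φ→φ) at x, □φ→φ at y, so φ at y, i.e. Ryy.
Conversely, any frame satisfying forall x forall y (Rxy -> Ryy) validates the schema.
So the correspondent is shift-reflexivity.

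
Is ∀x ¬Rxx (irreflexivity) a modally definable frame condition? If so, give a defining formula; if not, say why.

If a class were modally definable it would be closed under surjective bounded morphisms (Goldblatt–Thomason).
The 4-cycle (worlds w0,w1,w2,w3 with w0→w1→w2→w3→w0) is irreflexive, and the map sending every world to a single reflexive point • is a surjective bounded morphism (forth: every edge maps to (•,•); back: every world has a successor). So any modal formula valid on the 4-cycle is also valid on the reflexive point, which is not irreflexive.
So the class is not modally definable.

Not modally definable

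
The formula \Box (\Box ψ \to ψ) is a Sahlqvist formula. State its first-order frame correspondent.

Suppose □(□ψ→ψ) is valid. Take Rxy and set V(ψ)={w : Ryw}. Then at y, □ψ holds; since □(□ψ→ψ) at x, □ψ→ψ at y, so ψ at y, i.e. Ryy.
Conversely, any frame satisfying \forall x \forall y (Rxy \to Ryy) validates the schema.
Frame condition: \forall x \forall y (Rxy \to Ryy).

shift-reflexivity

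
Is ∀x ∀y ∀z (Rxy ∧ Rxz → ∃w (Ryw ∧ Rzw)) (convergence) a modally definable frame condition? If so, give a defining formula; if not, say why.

This is a Sahlqvist condition; the .2 axiom ◇□q → □◇q defines it.
Suppose ◇□q→□◇q is valid. Take Rxy, Rxz and set V(q)={w : Ryw}. Then □q at y so ◇□q at x, so □◇q at x, so ◇q at z, giving w with Rzw and Ryw.

Yes, by ◇□q → □◇q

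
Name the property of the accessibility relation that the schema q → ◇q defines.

Replacing q by ¬q and contraposing gives the equivalent schema □q → q.
Suppose □q→q is valid. At any x set V(q)={w : Rxw}. Then □q holds at x, so q holds at x, i.e. Rxx.
The converse is a direct semantic check.
Frame condition: ∀x Rxx.

Reflexivity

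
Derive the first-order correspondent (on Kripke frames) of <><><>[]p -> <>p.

forall x forall y (x R^3 y -> exists w (yRw & xRw))

This is a Sahlqvist (Geach-type) schema ◇^3□^1p → □^0◇^1p.
Minimal-valuation argument: fix x; take any y with xR^3y and any z with xR^0z. Set V(p) to the set of worlds R-reachable from y in exactly 1 step. Then □^1p holds at y, so the antecedent holds at x; validity forces ◇^1p at z, giving a w with zR^1w and yR^1w.
First-order correspondent: forall x forall y (x R^3 y -> exists w (yRw & xRw)).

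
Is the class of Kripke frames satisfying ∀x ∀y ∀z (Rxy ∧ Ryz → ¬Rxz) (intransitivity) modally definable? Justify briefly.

Modal frame validity is preserved under surjective bounded morphisms.
The 5-cycle (worlds a,b,c,d,e with a→b→c→d→e→a) is intransitive. Mapping every world to a single reflexive point • is a surjective bounded morphism; the reflexive point is not intransitive (R••∧R•• but R••).
So the class is not modally definable.

Not modally definable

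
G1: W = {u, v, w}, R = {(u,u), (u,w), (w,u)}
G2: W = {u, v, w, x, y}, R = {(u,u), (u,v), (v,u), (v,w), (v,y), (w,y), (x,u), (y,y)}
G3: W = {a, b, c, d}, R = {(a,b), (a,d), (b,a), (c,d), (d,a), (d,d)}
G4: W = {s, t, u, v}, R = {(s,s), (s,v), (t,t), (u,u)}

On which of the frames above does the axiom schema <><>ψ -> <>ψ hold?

G4

Frame correspondent (Sahlqvist): forall x forall y forall z (Rxy & Ryz -> Rxz) — i.e. transitivity.
G1: fails — Rwu and Ruw but not Rww.
G2: fails — Ruv and Rvw but not Ruw.
G3: fails — Rcd and Rda but not Rca.
G4: ✓.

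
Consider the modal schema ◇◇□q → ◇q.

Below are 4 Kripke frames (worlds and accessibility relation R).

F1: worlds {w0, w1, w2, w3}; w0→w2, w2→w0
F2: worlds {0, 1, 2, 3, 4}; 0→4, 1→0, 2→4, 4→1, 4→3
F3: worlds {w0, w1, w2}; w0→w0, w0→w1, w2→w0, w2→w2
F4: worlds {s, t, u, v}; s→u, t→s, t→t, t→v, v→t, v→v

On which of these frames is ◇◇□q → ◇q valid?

F1

Frame correspondent (Sahlqvist): ∀x ∀y (xR²y → ∃w (yRw ∧ xRw)) — i.e. a generalized confluence (Geach) condition.
F1: satisfies the condition.
F2: fails — 0R²1 but no w with 1Rw and 0Rw.
F3: fails — w0R²w1 but no w with w1Rw and w0Rw.
F4: fails — tR²s but no w with sRw and tRw.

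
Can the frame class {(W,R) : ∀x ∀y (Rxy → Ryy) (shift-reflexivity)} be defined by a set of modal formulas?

Yes, by □(□r → r)

The condition is shift-reflexivity. A defining modal formula is □(□r → r).
Suppose □(□r→r) is valid. Take Rxy and set V(r)={w : Ryw}. Then at y, □r holds; since □(□r→r) at x, □r→r at y, so r at y, i.e. Ryy.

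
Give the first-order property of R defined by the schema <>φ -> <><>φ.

forall x forall y (xRy -> exists w (y = w & x R^2 w))

This is a Sahlqvist (Geach-type) schema ◇^1□^0φ → □^0◇^2φ.
First-order correspondent: forall x forall y (xRy -> exists w (y = w & x R^2 w)).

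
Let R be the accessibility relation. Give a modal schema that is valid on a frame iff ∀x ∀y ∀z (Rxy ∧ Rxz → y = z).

The condition is partial functionality. The CD schema ◇p → □p defines it.
Suppose ◇p→□p is valid. Take Rxy, Rxz and set V(p)={y}. Then ◇p at x, so □p at x, so p at z, i.e. z=y.

◇p → □p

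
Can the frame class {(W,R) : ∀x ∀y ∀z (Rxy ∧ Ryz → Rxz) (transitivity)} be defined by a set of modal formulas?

This is a Sahlqvist condition; the 4 axiom □p → □□p defines it.

Yes — defined by □p → □□p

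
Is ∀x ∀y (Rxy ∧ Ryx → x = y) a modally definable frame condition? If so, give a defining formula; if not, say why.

If a class were modally definable it would be closed under surjective bounded morphisms (Goldblatt–Thomason).
The 6-cycle (worlds w0,w1,w2,w3,w4,w5 with w0→w1→w2→w3→w4→w5→w0) is antisymmetric. Sending even-indexed worlds to a and odd-indexed worlds to b is a surjective bounded morphism onto the two-world frame with a↔b, which is not antisymmetric.
So the class is not modally definable.

No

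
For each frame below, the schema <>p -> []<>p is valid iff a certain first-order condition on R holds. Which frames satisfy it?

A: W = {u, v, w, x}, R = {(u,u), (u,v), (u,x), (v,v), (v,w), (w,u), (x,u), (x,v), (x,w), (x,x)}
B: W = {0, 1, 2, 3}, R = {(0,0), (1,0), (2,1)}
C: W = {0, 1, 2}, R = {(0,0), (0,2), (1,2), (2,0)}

This is the axiom for the Euclidean property; its first-order frame correspondent is forall x forall y forall z (Rxy & Rxz -> Ryz).
A: fails — Ruv and Ruu but not Rvu.
B: fails — R21 and R21 but not R11.
C: fails — R02 and R02 but not R22.

none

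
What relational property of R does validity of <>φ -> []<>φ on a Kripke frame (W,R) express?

Suppose ◇φ→□◇φ is valid. Take Rxy, Rxz and set V(φ)={y}. Then ◇φ at x, so □◇φ at x, so ◇φ at z, so some w with Rzw has φ; w=y, i.e. Rzy. By symmetry of the argument, Ryz.

the Euclidean property: forall x forall y forall z (Rxy & Rxz -> Ryz)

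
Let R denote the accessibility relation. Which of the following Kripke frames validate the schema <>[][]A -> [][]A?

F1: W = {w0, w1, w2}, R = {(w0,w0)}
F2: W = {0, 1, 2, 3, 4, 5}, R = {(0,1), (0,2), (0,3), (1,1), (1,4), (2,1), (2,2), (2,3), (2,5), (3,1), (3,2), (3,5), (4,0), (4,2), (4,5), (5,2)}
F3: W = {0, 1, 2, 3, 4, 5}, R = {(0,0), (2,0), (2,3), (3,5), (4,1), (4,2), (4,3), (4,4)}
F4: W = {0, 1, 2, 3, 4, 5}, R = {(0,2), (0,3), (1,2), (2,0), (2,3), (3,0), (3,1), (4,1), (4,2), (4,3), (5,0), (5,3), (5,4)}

F1

This is the axiom for a generalized confluence (Geach) condition; its first-order frame correspondent is forall x forall y forall z ((xRy & x R^2 z) -> exists w (y R^2 w & z = w)).
F1: holds.
F2: fails — 0R1, 0R²3 but no w with 1R²w and 3=w.
F3: fails — 2R0, 2R²5 but no w with 0R²w and 5=w.
F4: fails — 0R3, 0R²0 but no w with 3R²w and 0=w.
Valid on: F1.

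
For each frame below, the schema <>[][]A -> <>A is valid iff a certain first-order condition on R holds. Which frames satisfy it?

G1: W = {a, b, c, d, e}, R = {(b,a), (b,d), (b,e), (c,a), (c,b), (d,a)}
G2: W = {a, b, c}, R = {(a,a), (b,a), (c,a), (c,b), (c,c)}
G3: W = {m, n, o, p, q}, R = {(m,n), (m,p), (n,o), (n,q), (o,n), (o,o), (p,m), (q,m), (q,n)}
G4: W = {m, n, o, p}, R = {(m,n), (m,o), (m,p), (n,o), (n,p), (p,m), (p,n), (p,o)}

G2, G3

Frame correspondent (Sahlqvist): forall x forall y (xRy -> exists w (y R^2 w & xRw)) — i.e. a generalized confluence (Geach) condition.
G1: fails — bRa but no w with aR²w and bRw.
G2: holds.
G3: holds.
G4: fails — mRo but no w with oR²w and mRw.
Valid on: G2, G3.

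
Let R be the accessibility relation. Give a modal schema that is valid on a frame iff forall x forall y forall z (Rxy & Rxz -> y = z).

◇q → □q

The condition is partial functionality. The CD schema ◇q → □q defines it.
Suppose ◇q→□q is valid. Take Rxy, Rxz and set V(q)={y}. Then ◇q at x, so □q at x, so q at z, i.e. z=y.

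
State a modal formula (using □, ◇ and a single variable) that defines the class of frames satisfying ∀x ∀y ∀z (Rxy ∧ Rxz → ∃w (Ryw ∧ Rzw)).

◇□ψ → □◇ψ

A defining formula is ◇□ψ → □◇ψ (the .2 axiom).
Suppose ◇□ψ→□◇ψ is valid. Take Rxy, Rxz and set V(ψ)={w : Ryw}. Then □ψ at y so ◇□ψ at x, so □◇ψ at x, so ◇ψ at z, giving w with Rzw and Ryw.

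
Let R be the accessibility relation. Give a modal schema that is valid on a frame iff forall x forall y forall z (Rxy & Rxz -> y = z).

The condition is partial functionality. The CD schema ◇p → □p defines it.

◇p → □p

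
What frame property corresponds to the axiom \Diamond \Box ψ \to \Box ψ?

the Euclidean property

This is frame-equivalent to ◇ψ → □◇ψ (substitute ¬ψ for ψ and contrapose).
Suppose ◇ψ→□◇ψ is valid. Take Rxy, Rxz and set V(ψ)={y}. Then ◇ψ at x, so □◇ψ at x, so ◇ψ at z, so some w with Rzw has ψ; w=y, i.e. Rzy. By symmetry of the argument, Ryz.
Conversely, any frame satisfying \forall x \forall y \forall z (Rxy \wedge Rxz \to Ryz) validates the schema.
So the correspondent is the Euclidean property.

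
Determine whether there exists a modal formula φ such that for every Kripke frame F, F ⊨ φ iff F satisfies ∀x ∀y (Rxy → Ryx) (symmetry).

Yes — defined by r → □◇r

Yes: it is symmetry, defined by the B schema r → □◇r.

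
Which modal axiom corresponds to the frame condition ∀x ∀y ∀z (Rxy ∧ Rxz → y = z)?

◇s → □s

This is partial functionality; the standard corresponding axiom is CD: ◇s → □s.
Suppose ◇s→□s is valid. Take Rxy, Rxz and set V(s)={y}. Then ◇s at x, so □s at x, so s at z, i.e. z=y.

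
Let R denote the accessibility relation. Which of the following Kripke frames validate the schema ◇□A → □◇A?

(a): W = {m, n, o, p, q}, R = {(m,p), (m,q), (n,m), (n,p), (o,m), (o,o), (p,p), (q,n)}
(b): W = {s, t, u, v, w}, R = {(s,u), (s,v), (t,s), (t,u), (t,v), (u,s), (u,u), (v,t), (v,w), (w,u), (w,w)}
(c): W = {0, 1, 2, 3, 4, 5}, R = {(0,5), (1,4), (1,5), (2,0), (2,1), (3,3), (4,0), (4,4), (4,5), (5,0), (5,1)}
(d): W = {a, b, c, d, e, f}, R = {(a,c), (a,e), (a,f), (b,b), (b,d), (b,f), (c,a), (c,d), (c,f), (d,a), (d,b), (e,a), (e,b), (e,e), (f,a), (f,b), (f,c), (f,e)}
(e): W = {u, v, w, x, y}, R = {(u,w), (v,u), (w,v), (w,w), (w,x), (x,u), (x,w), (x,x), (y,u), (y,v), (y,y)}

This is the axiom for convergence; its first-order frame correspondent is ∀x ∀y ∀z (Rxy ∧ Rxz → ∃w (Ryw ∧ Rzw)).
(a): fails — Rmq and Rmp but q and p have no common successor.
(b): fails — Rsv and Rsu but v and u have no common successor.
(c): fails — R45 and R40 but 5 and 0 have no common successor.
(d): fails — Rcd and Rca but d and a have no common successor.
(e): fails — Rww and Rwv but w and v have no common successor.

none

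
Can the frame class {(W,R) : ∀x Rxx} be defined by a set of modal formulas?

This is a Sahlqvist condition; the T axiom □p → p defines it.
Suppose □p→p is valid. At any x set V(p)={w : Rxw}. Then □p holds at x, so p holds at x, i.e. Rxx.

Yes — defined by □p → p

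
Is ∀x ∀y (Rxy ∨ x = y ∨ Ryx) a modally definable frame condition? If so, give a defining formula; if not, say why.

Any modally definable frame class is closed under disjoint unions.
Take 3 disjoint single-world reflexive frames: each is trivially connected, but their disjoint union has 3 worlds with no edge between distinct components, so it is not connected.
So no modal formula (or set of formulas) defines exactly the connected frames.

No — not modally definable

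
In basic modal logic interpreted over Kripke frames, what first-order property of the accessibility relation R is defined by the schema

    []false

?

Emptiness of R

This schema is the Ver axiom.
Its frame correspondent is emptiness of R — forall x forall y ~Rxy.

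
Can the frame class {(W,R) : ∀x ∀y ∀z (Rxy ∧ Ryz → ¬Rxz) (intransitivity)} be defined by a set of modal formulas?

No

Any modally definable frame class is closed under surjective bounded morphisms.
The 3-cycle (worlds w0,w1,w2 with w0→w1→w2→w0) is intransitive. Mapping every world to a single reflexive point • is a surjective bounded morphism; the reflexive point is not intransitive (R••∧R•• but R••).
So no modal formula (or set of formulas) defines exactly the intransitive frames.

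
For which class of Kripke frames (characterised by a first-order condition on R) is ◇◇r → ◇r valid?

This schema is equivalent to the 4 axiom □r → □□r.
Its frame correspondent is transitivity — ∀x ∀y ∀z (Rxy ∧ Ryz → Rxz).

transitivity: ∀x ∀y ∀z (Rxy ∧ Ryz → Rxz)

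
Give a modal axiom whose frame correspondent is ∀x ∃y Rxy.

The condition is seriality. The D schema □s → ◇s defines it.
Suppose □s→◇s is valid. At any x set V(s)=W. Then □s at x, so ◇s at x, so x has a successor.

□s → ◇s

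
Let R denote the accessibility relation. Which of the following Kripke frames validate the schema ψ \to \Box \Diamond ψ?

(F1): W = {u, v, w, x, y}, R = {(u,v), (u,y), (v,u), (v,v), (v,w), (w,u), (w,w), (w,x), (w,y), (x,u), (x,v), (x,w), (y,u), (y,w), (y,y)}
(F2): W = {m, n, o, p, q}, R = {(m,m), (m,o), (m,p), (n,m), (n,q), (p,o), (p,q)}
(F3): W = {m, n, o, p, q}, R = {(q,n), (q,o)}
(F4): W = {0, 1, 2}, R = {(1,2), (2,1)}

(F4)

This is the axiom for symmetry; its first-order frame correspondent is \forall x \forall y (Rxy \to Ryx).
(F1): fails — Rwu but not Ruw.
(F2): fails — Rpo but not Rop.
(F3): fails — Rqn but not Rnq.
(F4): ✓.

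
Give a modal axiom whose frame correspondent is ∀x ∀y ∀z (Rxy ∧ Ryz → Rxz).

This is transitivity; the standard corresponding axiom is 4: □s → □□s.
Suppose □s→□□s is valid. Take Rxy, Ryz and set V(s)={w : Rxw}. Then □s at x, so □□s at x, so □s at y, so s at z, i.e. Rxz.

□s → □□s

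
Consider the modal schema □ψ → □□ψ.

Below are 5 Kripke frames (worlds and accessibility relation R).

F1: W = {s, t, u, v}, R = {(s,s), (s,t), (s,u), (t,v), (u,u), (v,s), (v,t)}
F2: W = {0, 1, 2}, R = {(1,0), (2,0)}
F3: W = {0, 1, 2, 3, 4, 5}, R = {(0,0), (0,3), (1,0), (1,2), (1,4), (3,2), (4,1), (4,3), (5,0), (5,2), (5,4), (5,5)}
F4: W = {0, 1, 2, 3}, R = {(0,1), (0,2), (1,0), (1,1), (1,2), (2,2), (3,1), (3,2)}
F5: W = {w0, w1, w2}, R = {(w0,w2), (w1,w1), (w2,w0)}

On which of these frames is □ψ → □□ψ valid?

This is the axiom for transitivity; its first-order frame correspondent is ∀x ∀y ∀z (Rxy ∧ Ryz → Rxz).
F1: fails — Rtv and Rvt but not Rtt.
F2: satisfies the condition.
F3: fails — R10 and R03 but not R13.
F4: fails — R01 and R10 but not R00.
F5: fails — Rw0w2 and Rw2w0 but not Rw0w0.

F2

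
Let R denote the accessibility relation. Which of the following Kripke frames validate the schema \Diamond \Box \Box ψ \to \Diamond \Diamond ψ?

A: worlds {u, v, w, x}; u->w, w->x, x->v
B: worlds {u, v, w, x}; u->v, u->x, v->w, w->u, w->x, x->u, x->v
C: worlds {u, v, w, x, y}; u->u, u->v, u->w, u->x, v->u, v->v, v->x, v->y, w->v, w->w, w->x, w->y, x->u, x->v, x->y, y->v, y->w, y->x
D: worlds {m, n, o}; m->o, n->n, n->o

This is the axiom for a generalized confluence (Geach) condition; its first-order frame correspondent is \forall x \forall y (xRy \to \exists w (y R^2 w \wedge x R^2 w)).
A: fails — uRw but no t with wR²t and uR²t.
B: satisfies the condition.
C: satisfies the condition.
D: fails — mRo but no w with oR²w and mR²w.
Valid on: B, C.

B, C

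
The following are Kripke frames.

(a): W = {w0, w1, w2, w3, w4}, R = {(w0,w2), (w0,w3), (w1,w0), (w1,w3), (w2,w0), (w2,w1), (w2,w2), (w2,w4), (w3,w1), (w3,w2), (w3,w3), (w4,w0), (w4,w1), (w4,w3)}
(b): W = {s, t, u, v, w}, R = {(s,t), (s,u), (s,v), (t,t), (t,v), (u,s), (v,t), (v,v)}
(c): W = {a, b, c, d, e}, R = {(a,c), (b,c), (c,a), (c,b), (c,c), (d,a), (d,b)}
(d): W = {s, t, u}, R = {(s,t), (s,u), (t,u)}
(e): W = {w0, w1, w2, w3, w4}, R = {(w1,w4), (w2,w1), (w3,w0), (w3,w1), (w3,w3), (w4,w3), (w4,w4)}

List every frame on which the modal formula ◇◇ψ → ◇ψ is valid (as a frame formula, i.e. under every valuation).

(d)

This is the axiom for transitivity; its first-order frame correspondent is ∀x ∀y ∀z (Rxy ∧ Ryz → Rxz).
(a): fails — Rw1w0 and Rw0w2 but not Rw1w2.
(b): fails — Rus and Rsv but not Ruv.
(c): fails — Rbc and Rcb but not Rbb.
(d): ✓.
(e): fails — Rw3w1 and Rw1w4 but not Rw3w4.
Valid on: (d).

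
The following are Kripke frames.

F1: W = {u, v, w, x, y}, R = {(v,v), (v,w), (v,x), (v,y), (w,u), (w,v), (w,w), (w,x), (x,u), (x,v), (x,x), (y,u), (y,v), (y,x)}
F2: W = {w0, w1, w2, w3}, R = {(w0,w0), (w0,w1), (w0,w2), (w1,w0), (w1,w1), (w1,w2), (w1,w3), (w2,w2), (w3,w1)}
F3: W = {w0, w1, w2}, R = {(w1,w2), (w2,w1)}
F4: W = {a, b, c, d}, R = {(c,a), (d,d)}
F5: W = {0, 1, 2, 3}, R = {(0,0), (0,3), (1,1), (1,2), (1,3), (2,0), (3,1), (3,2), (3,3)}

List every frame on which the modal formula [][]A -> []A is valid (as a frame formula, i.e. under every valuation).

F1, F2, F5

Frame correspondent (Sahlqvist): forall x forall y (Rxy -> exists z (Rxz & Rzy)) — i.e. density.
F1: condition met.
F2: condition met.
F3: fails — Rw1w2 but no z with Rw1z and Rzw2.
F4: fails — Rca but no z with Rcz and Rza.
F5: condition met.
Valid on: F1, F2, F5.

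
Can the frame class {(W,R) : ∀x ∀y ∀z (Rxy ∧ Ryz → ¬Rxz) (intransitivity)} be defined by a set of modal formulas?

Any modally definable frame class is closed under surjective bounded morphisms.
The 3-cycle (worlds 0,1,2 with 0→1→2→0) is intransitive. Mapping every world to a single reflexive point • is a surjective bounded morphism; the reflexive point is not intransitive (R••∧R•• but R••).
Hence intransitivity is not modally definable.

No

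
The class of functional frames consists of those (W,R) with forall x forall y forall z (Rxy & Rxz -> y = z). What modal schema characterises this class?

◇r → □r

A defining formula is ◇r → □r (the CD axiom).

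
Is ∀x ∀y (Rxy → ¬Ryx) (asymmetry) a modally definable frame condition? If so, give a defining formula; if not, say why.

Not modally definable

Any modally definable frame class is closed under surjective bounded morphisms.
The 5-cycle (worlds 0,1,2,3,4 with 0→1→2→3→4→0) is asymmetric. Mapping every world to a single reflexive point • is a surjective bounded morphism, and the reflexive point is not asymmetric (R•• but asymmetry requires ¬R••).
So no modal formula (or set of formulas) defines exactly the asymmetric frames.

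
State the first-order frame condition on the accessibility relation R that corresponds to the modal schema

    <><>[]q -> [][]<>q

This is a Sahlqvist (Geach-type) schema ◇^2□^1q → □^2◇^1q.
Minimal-valuation argument: fix x; take any y with xR^2y and any z with xR^2z. Set V(q) to the set of worlds R-reachable from y in exactly 1 step. Then □^1q holds at y, so the antecedent holds at x; validity forces ◇^1q at z, giving a w with zR^1w and yR^1w.
First-order correspondent: forall x forall y forall z ((x R^2 y & x R^2 z) -> exists w (yRw & zRw)).

forall x forall y forall z ((x R^2 y & x R^2 z) -> exists w (yRw & zRw))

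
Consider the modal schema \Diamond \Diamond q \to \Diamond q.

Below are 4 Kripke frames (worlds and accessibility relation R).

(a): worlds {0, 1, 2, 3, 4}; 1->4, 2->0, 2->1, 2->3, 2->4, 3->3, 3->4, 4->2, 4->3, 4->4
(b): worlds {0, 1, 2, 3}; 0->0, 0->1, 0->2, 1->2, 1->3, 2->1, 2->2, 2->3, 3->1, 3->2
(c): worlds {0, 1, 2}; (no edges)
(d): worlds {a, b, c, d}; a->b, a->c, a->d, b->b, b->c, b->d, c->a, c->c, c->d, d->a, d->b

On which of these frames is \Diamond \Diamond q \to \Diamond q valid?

The schema corresponds to transitivity: \forall x \forall y \forall z (Rxy \wedge Ryz \to Rxz).
(a): fails — R34 and R42 but not R32.
(b): fails — R32 and R23 but not R33.
(c): condition met.
(d): fails — Rbc and Rca but not Rba.

(c)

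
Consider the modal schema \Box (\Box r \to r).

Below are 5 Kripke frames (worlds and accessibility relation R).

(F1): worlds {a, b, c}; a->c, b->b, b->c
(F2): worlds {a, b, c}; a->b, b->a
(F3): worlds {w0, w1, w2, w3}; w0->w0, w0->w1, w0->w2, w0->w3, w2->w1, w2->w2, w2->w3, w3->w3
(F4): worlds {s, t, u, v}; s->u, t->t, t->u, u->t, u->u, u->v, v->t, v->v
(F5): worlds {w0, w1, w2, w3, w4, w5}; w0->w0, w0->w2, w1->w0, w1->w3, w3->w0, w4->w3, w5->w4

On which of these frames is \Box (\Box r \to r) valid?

Frame correspondent (Sahlqvist): \forall x \forall y (Rxy \to Ryy) — i.e. shift-reflexivity.
(F1): fails — Rac but not Rcc.
(F2): fails — Rab but not Rbb.
(F3): fails — Rw0w1 but not Rw1w1.
(F4): condition met.
(F5): fails — Rw1w3 but not Rw3w3.
Valid on: (F4).

(F4)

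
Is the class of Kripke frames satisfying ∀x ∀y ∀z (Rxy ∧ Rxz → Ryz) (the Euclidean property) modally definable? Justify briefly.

Definable; ◇p → □◇p defines it

This is a Sahlqvist condition; the 5 axiom ◇p → □◇p defines it.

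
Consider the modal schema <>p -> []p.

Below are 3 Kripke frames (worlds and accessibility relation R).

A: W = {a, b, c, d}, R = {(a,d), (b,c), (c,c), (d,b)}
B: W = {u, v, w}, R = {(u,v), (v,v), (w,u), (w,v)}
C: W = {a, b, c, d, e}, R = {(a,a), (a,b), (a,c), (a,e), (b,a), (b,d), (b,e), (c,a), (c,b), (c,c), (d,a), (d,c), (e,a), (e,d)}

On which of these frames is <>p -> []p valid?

A

The schema corresponds to partial functionality: forall x forall y forall z (Rxy & Rxz -> y = z).
A: holds.
B: fails — w sees both u and v.
C: fails — a sees both a and b.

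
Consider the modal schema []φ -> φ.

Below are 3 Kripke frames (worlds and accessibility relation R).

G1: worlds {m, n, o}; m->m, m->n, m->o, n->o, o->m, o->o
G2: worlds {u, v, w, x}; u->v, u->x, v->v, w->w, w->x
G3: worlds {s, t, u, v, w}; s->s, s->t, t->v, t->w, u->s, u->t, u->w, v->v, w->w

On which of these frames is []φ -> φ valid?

none

The schema corresponds to reflexivity: forall x Rxx.
G1: fails — world n does not see itself.
G2: fails — world u does not see itself.
G3: fails — world t does not see itself.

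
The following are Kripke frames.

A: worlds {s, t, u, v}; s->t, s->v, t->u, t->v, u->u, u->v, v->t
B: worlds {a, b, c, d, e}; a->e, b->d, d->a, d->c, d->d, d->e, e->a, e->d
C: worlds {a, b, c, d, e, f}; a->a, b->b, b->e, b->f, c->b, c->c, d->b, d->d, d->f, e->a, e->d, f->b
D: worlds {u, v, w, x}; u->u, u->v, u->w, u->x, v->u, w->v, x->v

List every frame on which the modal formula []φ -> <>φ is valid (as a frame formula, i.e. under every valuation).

A, C, D

The schema corresponds to seriality: forall x exists y Rxy.
A: holds.
B: fails — world c has no successor.
C: holds.
D: holds.
Valid on: A, C, D.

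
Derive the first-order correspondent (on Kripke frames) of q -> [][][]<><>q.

forall x forall z (x R^3 z -> exists w (x = w & z R^2 w))

This is a Sahlqvist (Geach-type) schema ◇^0□^0q → □^3◇^2q.
Minimal-valuation argument: fix x; take any y with xR^0y and any z with xR^3z. Set V(q) to the set of worlds R-reachable from y in exactly 0 steps. Then □^0q holds at y, so the antecedent holds at x; validity forces ◇^2q at z, giving a w with zR^2w and yR^0w.
First-order correspondent: forall x forall z (x R^3 z -> exists w (x = w & z R^2 w)).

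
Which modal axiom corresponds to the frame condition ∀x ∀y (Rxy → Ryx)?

q → □◇q

This is symmetry; the standard corresponding axiom is B: q → □◇q.
Suppose q→□◇q is valid. Take Rxy and set V(q)={x}. Then q at x, so □◇q at x, so ◇q at y, so some z with Ryz has q; z=x, i.e. Ryx.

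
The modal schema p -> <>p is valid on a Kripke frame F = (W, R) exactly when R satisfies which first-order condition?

This is frame-equivalent to □p → p (substitute ¬p for p and contrapose).
Suppose □p→p is valid. At any x set V(p)={w : Rxw}. Then □p holds at x, so p holds at x, i.e. Rxx.
Conversely, any frame satisfying forall x Rxx validates the schema.
So the correspondent is reflexivity.

reflexivity: forall x Rxx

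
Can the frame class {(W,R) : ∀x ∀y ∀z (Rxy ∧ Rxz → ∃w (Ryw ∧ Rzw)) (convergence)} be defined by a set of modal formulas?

Yes, by ◇□q → □◇q

Yes: it is convergence, defined by the .2 schema ◇□q → □◇q.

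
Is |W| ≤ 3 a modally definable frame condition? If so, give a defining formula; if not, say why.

If a class were modally definable it would be closed under disjoint unions (Goldblatt–Thomason).
Any modal formula valid on each of 4 disjoint one-world frames is valid on their disjoint union (validity is preserved under disjoint unions). Each one-world frame has |W|=1≤3, but the union has |W|=4.
So the class is not modally definable.

No — not modally definable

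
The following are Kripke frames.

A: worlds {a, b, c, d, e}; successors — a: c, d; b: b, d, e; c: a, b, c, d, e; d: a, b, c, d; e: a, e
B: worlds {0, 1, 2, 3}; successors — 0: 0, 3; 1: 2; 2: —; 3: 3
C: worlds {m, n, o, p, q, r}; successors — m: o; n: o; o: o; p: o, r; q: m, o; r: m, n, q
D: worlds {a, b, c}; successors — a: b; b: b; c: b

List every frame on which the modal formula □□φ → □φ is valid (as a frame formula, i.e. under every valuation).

A, D

This is the axiom for density; its first-order frame correspondent is ∀x ∀y (Rxy → ∃z (Rxz ∧ Rzy)).
A: satisfies the condition.
B: fails — R12 but no z with R1z and Rz2.
C: fails — Rpr but no z with Rpz and Rzr.
D: satisfies the condition.
Valid on: A, D.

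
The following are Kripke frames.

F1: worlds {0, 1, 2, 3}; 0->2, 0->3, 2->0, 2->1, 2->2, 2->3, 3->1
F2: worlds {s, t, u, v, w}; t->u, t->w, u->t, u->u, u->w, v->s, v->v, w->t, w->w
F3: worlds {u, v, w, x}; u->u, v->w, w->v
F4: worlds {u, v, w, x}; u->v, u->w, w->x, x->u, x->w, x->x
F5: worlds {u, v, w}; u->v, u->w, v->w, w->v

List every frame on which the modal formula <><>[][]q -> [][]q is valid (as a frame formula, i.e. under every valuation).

Frame correspondent (Sahlqvist): forall x forall y forall z ((x R^2 y & x R^2 z) -> exists w (y R^2 w & z = w)) — i.e. a generalized confluence (Geach) condition.
F1: fails — 0R²1, 0R²0 but no w with 1R²w and 0=w.
F2: fails — vR²s, vR²s but no w* with sR²w* and s=w*.
F3: holds.
F4: fails — wR²u, wR²u but no t with uR²t and u=t.
F5: fails — uR²v, uR²w but no t with vR²t and w=t.

F3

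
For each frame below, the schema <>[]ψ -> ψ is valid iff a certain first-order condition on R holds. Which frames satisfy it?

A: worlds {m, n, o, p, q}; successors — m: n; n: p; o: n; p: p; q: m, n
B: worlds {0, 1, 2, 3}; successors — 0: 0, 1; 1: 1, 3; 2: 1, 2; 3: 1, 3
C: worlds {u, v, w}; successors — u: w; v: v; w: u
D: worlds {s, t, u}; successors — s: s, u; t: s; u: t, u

This is the axiom for symmetry; its first-order frame correspondent is forall x forall y (Rxy -> Ryx).
A: fails — Ron but not Rno.
B: fails — R01 but not R10.
C: holds.
D: fails — Rut but not Rtu.

C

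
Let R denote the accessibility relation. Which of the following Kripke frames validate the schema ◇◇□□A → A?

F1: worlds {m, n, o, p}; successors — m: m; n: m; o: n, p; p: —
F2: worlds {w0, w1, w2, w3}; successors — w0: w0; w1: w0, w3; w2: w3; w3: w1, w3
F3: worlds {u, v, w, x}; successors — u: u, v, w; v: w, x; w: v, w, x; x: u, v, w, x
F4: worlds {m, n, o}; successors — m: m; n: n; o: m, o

F3

The schema corresponds to a generalized confluence (Geach) condition: ∀x ∀y (xR²y → ∃w (yR²w ∧ x = w)).
F1: fails — nR²m but no w with mR²w and n=w.
F2: fails — w1R²w0 but no w with w0R²w and w1=w.
F3: condition met.
F4: fails — oR²m but no w with mR²w and o=w.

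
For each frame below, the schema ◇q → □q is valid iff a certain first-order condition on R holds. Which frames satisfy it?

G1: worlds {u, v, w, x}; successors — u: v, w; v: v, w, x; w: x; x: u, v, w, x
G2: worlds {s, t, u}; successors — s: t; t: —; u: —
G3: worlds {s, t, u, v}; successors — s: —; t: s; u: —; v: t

Frame correspondent (Sahlqvist): ∀x ∀y ∀z (Rxy ∧ Rxz → y = z) — i.e. partial functionality.
G1: fails — u sees both v and w.
G2: holds.
G3: holds.

G2, G3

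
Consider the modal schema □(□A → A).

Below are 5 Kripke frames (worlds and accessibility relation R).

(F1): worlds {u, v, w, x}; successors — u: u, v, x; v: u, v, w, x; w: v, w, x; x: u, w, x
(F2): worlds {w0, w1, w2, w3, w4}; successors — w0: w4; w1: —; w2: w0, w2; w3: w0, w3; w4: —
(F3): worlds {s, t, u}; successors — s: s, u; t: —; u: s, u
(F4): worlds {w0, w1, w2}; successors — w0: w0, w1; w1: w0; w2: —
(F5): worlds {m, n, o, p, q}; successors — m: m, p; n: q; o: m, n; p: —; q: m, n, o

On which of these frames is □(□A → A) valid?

(F1), (F3)

The schema corresponds to shift-reflexivity: ∀x ∀y (Rxy → Ryy).
(F1): ✓.
(F2): fails — Rw0w4 but not Rw4w4.
(F3): ✓.
(F4): fails — Rw0w1 but not Rw1w1.
(F5): fails — Ron but not Rnn.
Valid on: (F1), (F3).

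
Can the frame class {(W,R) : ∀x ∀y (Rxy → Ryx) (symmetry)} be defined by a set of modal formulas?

Yes: it is symmetry, defined by the B schema p → □◇p.
Suppose p→□◇p is valid. Take Rxy and set V(p)={x}. Then p at x, so □◇p at x, so ◇p at y, so some z with Ryz has p; z=x, i.e. Ryx.

Yes, by p → □◇p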